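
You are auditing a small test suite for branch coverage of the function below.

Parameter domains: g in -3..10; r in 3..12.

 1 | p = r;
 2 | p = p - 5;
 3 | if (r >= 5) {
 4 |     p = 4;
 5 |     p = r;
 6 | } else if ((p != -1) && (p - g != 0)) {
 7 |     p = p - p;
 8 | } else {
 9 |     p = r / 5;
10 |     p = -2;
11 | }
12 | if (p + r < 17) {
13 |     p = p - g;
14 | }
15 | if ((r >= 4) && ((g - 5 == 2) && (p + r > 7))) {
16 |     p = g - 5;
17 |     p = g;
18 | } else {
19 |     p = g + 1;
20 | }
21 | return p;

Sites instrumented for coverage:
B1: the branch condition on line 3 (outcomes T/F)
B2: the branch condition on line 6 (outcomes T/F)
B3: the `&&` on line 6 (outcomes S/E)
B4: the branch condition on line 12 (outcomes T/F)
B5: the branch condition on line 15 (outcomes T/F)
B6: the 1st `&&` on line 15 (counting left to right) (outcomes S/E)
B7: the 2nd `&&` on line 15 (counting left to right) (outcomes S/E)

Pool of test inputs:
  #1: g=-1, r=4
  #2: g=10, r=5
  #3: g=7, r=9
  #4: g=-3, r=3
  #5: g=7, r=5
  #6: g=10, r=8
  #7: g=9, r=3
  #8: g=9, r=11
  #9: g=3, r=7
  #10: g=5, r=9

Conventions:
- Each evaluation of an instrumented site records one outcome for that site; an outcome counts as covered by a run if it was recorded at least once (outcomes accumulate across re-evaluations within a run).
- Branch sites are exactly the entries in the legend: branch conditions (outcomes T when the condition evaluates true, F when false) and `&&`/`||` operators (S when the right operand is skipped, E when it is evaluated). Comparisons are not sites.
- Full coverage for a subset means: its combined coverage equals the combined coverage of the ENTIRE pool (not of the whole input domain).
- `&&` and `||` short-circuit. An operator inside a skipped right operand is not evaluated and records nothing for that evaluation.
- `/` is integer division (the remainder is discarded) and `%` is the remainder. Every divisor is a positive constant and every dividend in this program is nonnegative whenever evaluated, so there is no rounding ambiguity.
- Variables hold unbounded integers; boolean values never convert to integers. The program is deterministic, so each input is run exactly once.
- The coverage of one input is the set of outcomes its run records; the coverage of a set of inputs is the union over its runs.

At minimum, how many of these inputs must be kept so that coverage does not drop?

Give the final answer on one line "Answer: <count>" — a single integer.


input #1 (g=-1, r=4): events B1->F, B3->S, B2->F, B4->T, B6->E, B7->S, B5->F; covers B1=F, B2=F, B3=S, B4=T, B5=F, B6=E, B7=S
input #2 (g=10, r=5): events B1->T, B4->T, B6->E, B7->S, B5->F; covers B1=T, B4=T, B5=F, B6=E, B7=S
input #3 (g=7, r=9): events B1->T, B4->F, B6->E, B7->E, B5->T; covers B1=T, B4=F, B5=T, B6=E, B7=E
input #4 (g=-3, r=3): events B1->F, B3->E, B2->T, B4->T, B6->S, B5->F; covers B1=F, B2=T, B3=E, B4=T, B5=F, B6=S
input #5 (g=7, r=5): events B1->T, B4->T, B6->E, B7->E, B5->F; covers B1=T, B4=T, B5=F, B6=E, B7=E
input #6 (g=10, r=8): events B1->T, B4->T, B6->E, B7->S, B5->F; covers B1=T, B4=T, B5=F, B6=E, B7=S
input #7 (g=9, r=3): events B1->F, B3->E, B2->T, B4->T, B6->S, B5->F; covers B1=F, B2=T, B3=E, B4=T, B5=F, B6=S
input #8 (g=9, r=11): events B1->T, B4->F, B6->E, B7->S, B5->F; covers B1=T, B4=F, B5=F, B6=E, B7=S
input #9 (g=3, r=7): events B1->T, B4->T, B6->E, B7->S, B5->F; covers B1=T, B4=T, B5=F, B6=E, B7=S
input #10 (g=5, r=9): events B1->T, B4->F, B6->E, B7->S, B5->F; covers B1=T, B4=F, B5=F, B6=E, B7=S
pool-wide coverage (14 outcomes): B1=T, B1=F, B2=T, B2=F, B3=S, B3=E, B4=T, B4=F, B5=T, B5=F, B6=S, B6=E, B7=S, B7=E
checked all size-1 subsets: none covers 14 outcomes (max 7/14)
checked all size-2 subsets: none covers 14 outcomes (max 11/14)
inputs {1, 3, 4} (size 3) cover everything; no size-3 subset with a lexicographically smaller index list covers all 14
Answer: 3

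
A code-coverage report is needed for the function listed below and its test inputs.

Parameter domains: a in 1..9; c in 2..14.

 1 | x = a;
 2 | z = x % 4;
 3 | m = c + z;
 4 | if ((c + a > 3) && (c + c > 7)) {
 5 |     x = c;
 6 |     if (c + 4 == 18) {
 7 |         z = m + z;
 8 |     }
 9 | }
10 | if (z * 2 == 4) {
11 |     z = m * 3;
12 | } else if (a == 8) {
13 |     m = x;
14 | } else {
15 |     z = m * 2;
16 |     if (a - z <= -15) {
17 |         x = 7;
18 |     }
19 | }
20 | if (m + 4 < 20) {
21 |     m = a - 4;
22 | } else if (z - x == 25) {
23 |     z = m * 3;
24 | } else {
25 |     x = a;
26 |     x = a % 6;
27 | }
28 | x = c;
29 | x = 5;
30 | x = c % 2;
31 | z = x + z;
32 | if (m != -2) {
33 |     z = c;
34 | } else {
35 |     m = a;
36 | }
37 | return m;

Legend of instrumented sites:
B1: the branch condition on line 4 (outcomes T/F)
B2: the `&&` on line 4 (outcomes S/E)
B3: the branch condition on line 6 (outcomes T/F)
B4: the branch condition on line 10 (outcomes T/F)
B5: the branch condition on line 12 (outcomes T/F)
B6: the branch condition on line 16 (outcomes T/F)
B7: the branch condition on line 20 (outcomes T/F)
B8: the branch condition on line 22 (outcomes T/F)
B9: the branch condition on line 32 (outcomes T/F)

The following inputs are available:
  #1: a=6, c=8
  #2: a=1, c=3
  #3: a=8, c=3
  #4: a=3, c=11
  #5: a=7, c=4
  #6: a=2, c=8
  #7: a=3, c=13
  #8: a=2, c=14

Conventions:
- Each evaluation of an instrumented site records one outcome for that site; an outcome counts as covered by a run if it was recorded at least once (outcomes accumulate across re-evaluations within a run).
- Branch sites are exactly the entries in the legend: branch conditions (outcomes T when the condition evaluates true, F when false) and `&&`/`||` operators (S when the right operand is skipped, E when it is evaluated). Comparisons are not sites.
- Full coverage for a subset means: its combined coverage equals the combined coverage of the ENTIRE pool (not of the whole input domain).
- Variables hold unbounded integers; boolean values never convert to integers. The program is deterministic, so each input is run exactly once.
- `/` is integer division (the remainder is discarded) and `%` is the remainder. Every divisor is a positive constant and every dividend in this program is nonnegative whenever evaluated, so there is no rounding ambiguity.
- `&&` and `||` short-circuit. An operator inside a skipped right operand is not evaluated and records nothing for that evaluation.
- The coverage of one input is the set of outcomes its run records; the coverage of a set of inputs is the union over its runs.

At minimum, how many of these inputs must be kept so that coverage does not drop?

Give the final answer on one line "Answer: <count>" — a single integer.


#1 (a=6, c=8) -> B2->E, B1->T, B3->F, B4->T, B7->T, B9->T; covered: B1=T, B2=E, B3=F, B4=T, B7=T, B9=T
#2 (a=1, c=3) -> B2->E, B1->F, B4->F, B5->F, B6->F, B7->T, B9->T; covered: B1=F, B2=E, B4=F, B5=F, B6=F, B7=T, B9=T
#3 (a=8, c=3) -> B2->E, B1->F, B4->F, B5->T, B7->T, B9->T; covered: B1=F, B2=E, B4=F, B5=T, B7=T, B9=T
#4 (a=3, c=11) -> B2->E, B1->T, B3->F, B4->F, B5->F, B6->T, B7->T, B9->T; covered: B1=T, B2=E, B3=F, B4=F, B5=F, B6=T, B7=T, B9=T
#5 (a=7, c=4) -> B2->E, B1->T, B3->F, B4->F, B5->F, B6->F, B7->T, B9->T; covered: B1=T, B2=E, B3=F, B4=F, B5=F, B6=F, B7=T, B9=T
#6 (a=2, c=8) -> B2->E, B1->T, B3->F, B4->T, B7->T, B9->F; covered: B1=T, B2=E, B3=F, B4=T, B7=T, B9=F
#7 (a=3, c=13) -> B2->E, B1->T, B3->F, B4->F, B5->F, B6->T, B7->F, B8->T, B9->T; covered: B1=T, B2=E, B3=F, B4=F, B5=F, B6=T, B7=F, B8=T, B9=T
#8 (a=2, c=14) -> B2->E, B1->T, B3->T, B4->F, B5->F, B6->T, B7->F, B8->T, B9->T; covered: B1=T, B2=E, B3=T, B4=F, B5=F, B6=T, B7=F, B8=T, B9=T
together the pool reaches 16 outcomes: B1=T, B1=F, B2=E, B3=T, B3=F, B4=T, B4=F, B5=T, B5=F, B6=T, B6=F, B7=T, B7=F, B8=T, B9=T, B9=F
checked all size-1 subsets: none covers 16 outcomes (max 9/16)
checked all size-2 subsets: none covers 16 outcomes (max 13/16)
checked all size-3 subsets: none covers 16 outcomes (max 15/16)
size 4: inputs {2, 3, 6, 8} cover all 16 outcomes, and no lexicographically smaller subset of this size does
Answer: 4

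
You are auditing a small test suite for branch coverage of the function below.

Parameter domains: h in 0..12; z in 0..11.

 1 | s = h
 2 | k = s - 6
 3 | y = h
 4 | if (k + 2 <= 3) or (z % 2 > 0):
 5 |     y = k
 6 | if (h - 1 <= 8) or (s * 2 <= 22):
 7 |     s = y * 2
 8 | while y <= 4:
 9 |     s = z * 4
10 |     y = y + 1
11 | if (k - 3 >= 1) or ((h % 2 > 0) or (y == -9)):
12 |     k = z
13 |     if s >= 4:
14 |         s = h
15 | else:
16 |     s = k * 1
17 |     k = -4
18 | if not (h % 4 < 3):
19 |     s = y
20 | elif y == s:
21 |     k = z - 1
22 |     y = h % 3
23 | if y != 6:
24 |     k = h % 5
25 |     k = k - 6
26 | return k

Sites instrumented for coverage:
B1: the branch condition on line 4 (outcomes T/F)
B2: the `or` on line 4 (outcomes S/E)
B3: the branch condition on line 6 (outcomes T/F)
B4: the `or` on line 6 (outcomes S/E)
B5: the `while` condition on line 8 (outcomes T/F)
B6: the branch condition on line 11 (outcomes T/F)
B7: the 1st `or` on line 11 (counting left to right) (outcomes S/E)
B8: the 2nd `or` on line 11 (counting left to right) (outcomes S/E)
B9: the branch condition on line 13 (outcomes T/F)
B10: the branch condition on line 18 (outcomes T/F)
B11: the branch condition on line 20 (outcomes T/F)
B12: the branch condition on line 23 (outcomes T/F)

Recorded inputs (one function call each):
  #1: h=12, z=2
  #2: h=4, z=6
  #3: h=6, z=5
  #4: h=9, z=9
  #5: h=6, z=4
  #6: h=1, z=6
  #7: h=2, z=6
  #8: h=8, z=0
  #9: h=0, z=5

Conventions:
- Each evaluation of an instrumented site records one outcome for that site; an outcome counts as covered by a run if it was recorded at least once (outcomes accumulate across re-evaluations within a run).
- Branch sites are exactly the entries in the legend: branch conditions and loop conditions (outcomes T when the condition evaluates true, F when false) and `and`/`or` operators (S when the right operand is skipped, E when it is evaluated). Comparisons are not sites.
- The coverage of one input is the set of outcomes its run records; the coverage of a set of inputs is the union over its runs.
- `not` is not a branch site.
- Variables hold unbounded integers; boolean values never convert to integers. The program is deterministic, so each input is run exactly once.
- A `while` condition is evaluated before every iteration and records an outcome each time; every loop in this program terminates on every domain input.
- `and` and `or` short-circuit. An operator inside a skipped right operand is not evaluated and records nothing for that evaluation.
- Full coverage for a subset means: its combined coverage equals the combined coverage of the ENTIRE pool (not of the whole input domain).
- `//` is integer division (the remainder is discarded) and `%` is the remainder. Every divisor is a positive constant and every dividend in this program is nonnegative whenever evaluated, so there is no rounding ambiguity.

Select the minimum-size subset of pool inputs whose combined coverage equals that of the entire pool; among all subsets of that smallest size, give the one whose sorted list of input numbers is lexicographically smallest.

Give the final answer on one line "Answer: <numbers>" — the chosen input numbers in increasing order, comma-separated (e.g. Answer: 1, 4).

test 1 (h=12, z=2) fires B2->E, B1->F, B4->E, B3->F, B5->F, B7->S, B6->T, B9->T, B10->F, B11->T, B12->T; hits B1=F, B2=E, B3=F, B4=E, B5=F, B6=T, B7=S, B9=T, B10=F, B11=T, B12=T
test 2 (h=4, z=6) fires B2->S, B1->T, B4->S, B3->T, B5->T, B5->T, B5->T, B5->T, B5->T, B5->T, B5->T, B5->F, B7->E, B8->E, ...; hits B1=T, B2=S, B3=T, B4=S, B5=T, B5=F, B6=F, B7=E, B8=E, B10=F, B11=F, B12=T
test 3 (h=6, z=5) fires B2->S, B1->T, B4->S, B3->T, B5->T, B5->T, B5->T, B5->T, B5->T, B5->F, B7->E, B8->E, B6->F, B10->F, ...; hits B1=T, B2=S, B3=T, B4=S, B5=T, B5=F, B6=F, B7=E, B8=E, B10=F, B11=F, B12=T
test 4 (h=9, z=9) fires B2->E, B1->T, B4->S, B3->T, B5->T, B5->T, B5->F, B7->E, B8->S, B6->T, B9->T, B10->F, B11->F, B12->T; hits B1=T, B2=E, B3=T, B4=S, B5=T, B5=F, B6=T, B7=E, B8=S, B9=T, B10=F, B11=F, B12=T
test 5 (h=6, z=4) fires B2->S, B1->T, B4->S, B3->T, B5->T, B5->T, B5->T, B5->T, B5->T, B5->F, B7->E, B8->E, B6->F, B10->F, ...; hits B1=T, B2=S, B3=T, B4=S, B5=T, B5=F, B6=F, B7=E, B8=E, B10=F, B11=F, B12=T
test 6 (h=1, z=6) fires B2->S, B1->T, B4->S, B3->T, B5->T, B5->T, B5->T, B5->T, B5->T, B5->T, B5->T, B5->T, B5->T, B5->T, ...; hits B1=T, B2=S, B3=T, B4=S, B5=T, B5=F, B6=T, B7=E, B8=S, B9=T, B10=F, B11=F, B12=T
test 7 (h=2, z=6) fires B2->S, B1->T, B4->S, B3->T, B5->T, B5->T, B5->T, B5->T, B5->T, B5->T, B5->T, B5->T, B5->T, B5->F, ...; hits B1=T, B2=S, B3=T, B4=S, B5=T, B5=F, B6=F, B7=E, B8=E, B10=F, B11=F, B12=T
test 8 (h=8, z=0) fires B2->E, B1->F, B4->S, B3->T, B5->F, B7->E, B8->E, B6->F, B10->F, B11->F, B12->T; hits B1=F, B2=E, B3=T, B4=S, B5=F, B6=F, B7=E, B8=E, B10=F, B11=F, B12=T
test 9 (h=0, z=5) fires B2->S, B1->T, B4->S, B3->T, B5->T, B5->T, B5->T, B5->T, B5->T, B5->T, B5->T, B5->T, B5->T, B5->T, ...; hits B1=T, B2=S, B3=T, B4=S, B5=T, B5=F, B6=F, B7=E, B8=E, B10=F, B11=F, B12=T
the full pool covers 21 outcomes: B1=T, B1=F, B2=S, B2=E, B3=T, B3=F, B4=S, B4=E, B5=T, B5=F, B6=T, B6=F, B7=S, B7=E, B8=S, B8=E, B9=T, B10=F, B11=T, B11=F, B12=T
no size-1 subset reaches all 21 outcomes (best union: 13/21)
no size-2 subset reaches all 21 outcomes (best union: 20/21)
at size 3, {1, 2, 4} reaches all 21 outcomes; every lexicographically earlier size-3 subset fails

Answer: 1, 2, 4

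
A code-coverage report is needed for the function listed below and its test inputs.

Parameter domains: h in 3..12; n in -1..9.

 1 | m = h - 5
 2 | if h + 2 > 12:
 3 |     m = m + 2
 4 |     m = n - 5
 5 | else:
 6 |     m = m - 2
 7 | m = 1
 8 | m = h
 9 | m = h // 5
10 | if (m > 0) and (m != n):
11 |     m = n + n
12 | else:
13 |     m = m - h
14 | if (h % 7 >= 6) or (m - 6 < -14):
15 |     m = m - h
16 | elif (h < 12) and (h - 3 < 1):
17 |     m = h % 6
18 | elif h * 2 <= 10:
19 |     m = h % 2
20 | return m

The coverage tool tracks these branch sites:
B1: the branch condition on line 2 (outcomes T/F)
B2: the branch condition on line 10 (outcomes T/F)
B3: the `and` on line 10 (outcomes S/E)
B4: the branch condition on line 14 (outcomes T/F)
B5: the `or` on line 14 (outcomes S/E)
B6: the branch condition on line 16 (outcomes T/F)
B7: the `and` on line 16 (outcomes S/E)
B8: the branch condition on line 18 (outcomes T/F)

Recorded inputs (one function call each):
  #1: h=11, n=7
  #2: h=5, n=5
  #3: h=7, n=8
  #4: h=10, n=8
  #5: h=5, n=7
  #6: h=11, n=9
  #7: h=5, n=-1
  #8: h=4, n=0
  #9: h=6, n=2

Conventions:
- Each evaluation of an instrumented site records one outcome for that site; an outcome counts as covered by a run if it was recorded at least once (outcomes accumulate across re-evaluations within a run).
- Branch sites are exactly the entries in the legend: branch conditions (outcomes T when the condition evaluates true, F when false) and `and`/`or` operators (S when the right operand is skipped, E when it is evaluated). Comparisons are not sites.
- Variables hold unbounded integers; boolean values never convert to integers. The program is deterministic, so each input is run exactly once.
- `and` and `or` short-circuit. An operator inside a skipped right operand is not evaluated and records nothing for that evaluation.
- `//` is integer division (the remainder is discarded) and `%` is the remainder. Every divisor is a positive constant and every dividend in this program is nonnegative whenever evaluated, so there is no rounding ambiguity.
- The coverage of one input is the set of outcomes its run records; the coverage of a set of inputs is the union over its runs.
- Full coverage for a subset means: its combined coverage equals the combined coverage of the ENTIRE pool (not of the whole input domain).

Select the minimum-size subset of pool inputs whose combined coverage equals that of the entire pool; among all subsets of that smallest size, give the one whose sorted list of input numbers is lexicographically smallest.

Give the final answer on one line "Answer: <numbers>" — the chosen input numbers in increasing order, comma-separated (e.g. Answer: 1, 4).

#1 (h=11, n=7) -> B1->T, B3->E, B2->T, B5->E, B4->F, B7->E, B6->F, B8->F; covered: B1=T, B2=T, B3=E, B4=F, B5=E, B6=F, B7=E, B8=F
#2 (h=5, n=5) -> B1->F, B3->E, B2->T, B5->E, B4->F, B7->E, B6->F, B8->T; covered: B1=F, B2=T, B3=E, B4=F, B5=E, B6=F, B7=E, B8=T
#3 (h=7, n=8) -> B1->F, B3->E, B2->T, B5->E, B4->F, B7->E, B6->F, B8->F; covered: B1=F, B2=T, B3=E, B4=F, B5=E, B6=F, B7=E, B8=F
#4 (h=10, n=8) -> B1->F, B3->E, B2->T, B5->E, B4->F, B7->E, B6->F, B8->F; covered: B1=F, B2=T, B3=E, B4=F, B5=E, B6=F, B7=E, B8=F
#5 (h=5, n=7) -> B1->F, B3->E, B2->T, B5->E, B4->F, B7->E, B6->F, B8->T; covered: B1=F, B2=T, B3=E, B4=F, B5=E, B6=F, B7=E, B8=T
#6 (h=11, n=9) -> B1->T, B3->E, B2->T, B5->E, B4->F, B7->E, B6->F, B8->F; covered: B1=T, B2=T, B3=E, B4=F, B5=E, B6=F, B7=E, B8=F
#7 (h=5, n=-1) -> B1->F, B3->E, B2->T, B5->E, B4->F, B7->E, B6->F, B8->T; covered: B1=F, B2=T, B3=E, B4=F, B5=E, B6=F, B7=E, B8=T
#8 (h=4, n=0) -> B1->F, B3->S, B2->F, B5->E, B4->F, B7->E, B6->F, B8->T; covered: B1=F, B2=F, B3=S, B4=F, B5=E, B6=F, B7=E, B8=T
#9 (h=6, n=2) -> B1->F, B3->E, B2->T, B5->S, B4->T; covered: B1=F, B2=T, B3=E, B4=T, B5=S
union over all inputs: B1=T, B1=F, B2=T, B2=F, B3=S, B3=E, B4=T, B4=F, B5=S, B5=E, B6=F, B7=E, B8=T, B8=F (14 outcomes)
checked all size-1 subsets: none covers 14 outcomes (max 8/14)
checked all size-2 subsets: none covers 14 outcomes (max 12/14)
at size 3, {1, 8, 9} reaches all 14 outcomes; every lexicographically earlier size-3 subset fails

Answer: 1, 8, 9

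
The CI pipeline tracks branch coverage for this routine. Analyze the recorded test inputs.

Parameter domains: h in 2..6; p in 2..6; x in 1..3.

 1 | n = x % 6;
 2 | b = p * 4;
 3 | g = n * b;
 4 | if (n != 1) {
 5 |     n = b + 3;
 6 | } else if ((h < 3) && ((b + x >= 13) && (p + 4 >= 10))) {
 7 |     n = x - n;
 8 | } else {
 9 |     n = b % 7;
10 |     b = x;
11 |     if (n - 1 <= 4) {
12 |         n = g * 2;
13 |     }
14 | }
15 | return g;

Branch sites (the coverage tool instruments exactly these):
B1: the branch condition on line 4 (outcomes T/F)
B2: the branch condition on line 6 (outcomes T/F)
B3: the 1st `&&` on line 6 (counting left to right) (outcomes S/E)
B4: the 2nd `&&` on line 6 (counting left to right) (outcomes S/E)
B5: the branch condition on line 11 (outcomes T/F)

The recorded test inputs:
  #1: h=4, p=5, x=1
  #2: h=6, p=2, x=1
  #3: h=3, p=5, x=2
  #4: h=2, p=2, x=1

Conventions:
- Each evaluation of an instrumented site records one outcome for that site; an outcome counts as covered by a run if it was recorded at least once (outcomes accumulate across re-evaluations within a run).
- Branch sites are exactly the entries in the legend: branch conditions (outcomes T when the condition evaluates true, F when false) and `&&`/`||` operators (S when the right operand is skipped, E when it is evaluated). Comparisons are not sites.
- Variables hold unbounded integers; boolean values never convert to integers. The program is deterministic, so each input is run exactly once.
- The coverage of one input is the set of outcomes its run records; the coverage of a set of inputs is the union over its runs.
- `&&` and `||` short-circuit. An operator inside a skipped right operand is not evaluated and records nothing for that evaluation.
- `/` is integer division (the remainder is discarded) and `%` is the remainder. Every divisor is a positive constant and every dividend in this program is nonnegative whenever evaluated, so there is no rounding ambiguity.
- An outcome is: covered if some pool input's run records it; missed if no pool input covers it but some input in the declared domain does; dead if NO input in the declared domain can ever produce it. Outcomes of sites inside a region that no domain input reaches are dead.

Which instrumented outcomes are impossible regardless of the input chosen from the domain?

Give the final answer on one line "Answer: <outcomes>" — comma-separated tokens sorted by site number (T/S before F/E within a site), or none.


exhaustive pass over the 75-input domain:
  reachable outcomes have witnesses, e.g. B1=T (e.g. h=2, p=2, x=2), B1=F (e.g. h=2, p=2, x=1), B2=T (e.g. h=2, p=6, x=1), B2=F (e.g. h=2, p=2, x=1)
Answer: none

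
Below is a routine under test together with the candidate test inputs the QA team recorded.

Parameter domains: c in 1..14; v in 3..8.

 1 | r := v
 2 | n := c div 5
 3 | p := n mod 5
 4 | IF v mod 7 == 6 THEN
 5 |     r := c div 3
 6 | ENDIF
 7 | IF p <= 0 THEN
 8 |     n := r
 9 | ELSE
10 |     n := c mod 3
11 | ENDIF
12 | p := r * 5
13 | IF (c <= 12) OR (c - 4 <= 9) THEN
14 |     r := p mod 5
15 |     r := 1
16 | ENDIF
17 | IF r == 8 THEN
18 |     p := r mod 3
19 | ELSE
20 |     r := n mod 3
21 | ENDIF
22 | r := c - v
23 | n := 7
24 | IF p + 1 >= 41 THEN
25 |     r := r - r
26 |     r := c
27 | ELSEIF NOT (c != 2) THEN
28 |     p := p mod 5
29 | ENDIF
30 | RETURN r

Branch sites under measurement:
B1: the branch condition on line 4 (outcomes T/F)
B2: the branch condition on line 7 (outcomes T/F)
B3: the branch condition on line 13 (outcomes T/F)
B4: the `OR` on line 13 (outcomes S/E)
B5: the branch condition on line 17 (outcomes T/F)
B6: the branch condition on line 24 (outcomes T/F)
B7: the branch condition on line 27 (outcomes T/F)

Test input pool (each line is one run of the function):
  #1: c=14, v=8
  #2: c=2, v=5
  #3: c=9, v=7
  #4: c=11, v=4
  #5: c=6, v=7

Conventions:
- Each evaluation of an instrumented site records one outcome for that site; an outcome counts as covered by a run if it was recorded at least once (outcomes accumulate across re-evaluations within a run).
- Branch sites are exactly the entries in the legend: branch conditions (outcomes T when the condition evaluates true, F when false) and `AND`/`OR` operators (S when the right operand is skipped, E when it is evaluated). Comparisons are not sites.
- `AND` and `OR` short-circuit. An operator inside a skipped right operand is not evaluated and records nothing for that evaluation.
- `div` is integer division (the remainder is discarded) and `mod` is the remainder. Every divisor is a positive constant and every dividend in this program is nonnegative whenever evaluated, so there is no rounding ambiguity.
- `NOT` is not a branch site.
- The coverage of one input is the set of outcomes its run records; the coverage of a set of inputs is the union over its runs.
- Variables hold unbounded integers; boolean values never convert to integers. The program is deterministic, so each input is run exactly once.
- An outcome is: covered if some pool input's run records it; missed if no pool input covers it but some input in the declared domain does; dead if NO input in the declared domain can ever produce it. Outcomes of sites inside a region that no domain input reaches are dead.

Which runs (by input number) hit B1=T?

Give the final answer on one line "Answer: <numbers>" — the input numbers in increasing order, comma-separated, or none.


input #1 (c=14, v=8): does not produce B1=T
input #2 (c=2, v=5): does not produce B1=T
input #3 (c=9, v=7): does not produce B1=T
input #4 (c=11, v=4): does not produce B1=T
input #5 (c=6, v=7): does not produce B1=T
Answer: none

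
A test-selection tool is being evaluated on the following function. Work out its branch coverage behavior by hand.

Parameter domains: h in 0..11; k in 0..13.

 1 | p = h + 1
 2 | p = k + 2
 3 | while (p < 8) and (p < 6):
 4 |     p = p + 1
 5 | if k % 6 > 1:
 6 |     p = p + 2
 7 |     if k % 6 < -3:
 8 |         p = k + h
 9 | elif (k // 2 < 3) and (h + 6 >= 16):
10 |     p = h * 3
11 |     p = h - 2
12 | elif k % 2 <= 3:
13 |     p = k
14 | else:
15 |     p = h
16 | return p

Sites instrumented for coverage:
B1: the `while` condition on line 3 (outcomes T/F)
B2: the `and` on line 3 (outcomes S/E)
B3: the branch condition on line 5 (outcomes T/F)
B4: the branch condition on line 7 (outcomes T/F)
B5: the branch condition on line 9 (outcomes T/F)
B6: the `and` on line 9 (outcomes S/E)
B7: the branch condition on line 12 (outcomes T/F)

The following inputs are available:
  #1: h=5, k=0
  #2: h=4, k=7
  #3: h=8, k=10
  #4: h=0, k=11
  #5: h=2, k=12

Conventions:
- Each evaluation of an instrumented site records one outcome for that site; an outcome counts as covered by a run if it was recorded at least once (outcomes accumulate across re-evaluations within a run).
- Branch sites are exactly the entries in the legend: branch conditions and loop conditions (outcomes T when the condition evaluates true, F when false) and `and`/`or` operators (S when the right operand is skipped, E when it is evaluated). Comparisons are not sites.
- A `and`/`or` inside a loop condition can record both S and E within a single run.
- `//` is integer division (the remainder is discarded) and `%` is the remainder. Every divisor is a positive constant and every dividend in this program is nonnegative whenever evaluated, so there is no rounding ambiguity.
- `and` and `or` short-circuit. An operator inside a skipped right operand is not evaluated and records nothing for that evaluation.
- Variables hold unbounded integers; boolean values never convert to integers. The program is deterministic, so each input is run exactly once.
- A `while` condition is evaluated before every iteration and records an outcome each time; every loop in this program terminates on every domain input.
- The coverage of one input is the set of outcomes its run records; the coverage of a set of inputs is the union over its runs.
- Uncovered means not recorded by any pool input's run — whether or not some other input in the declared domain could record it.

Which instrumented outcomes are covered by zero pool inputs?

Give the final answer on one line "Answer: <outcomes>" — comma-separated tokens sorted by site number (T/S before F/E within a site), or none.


input #1 (h=5, k=0): events B2->E, B1->T, B2->E, B1->T, B2->E, B1->T, B2->E, B1->T, B2->E, B1->F, B3->F, B6->E, B5->F, B7->T; covers B1=T, B1=F, B2=E, B3=F, B5=F, B6=E, B7=T
input #2 (h=4, k=7): events B2->S, B1->F, B3->F, B6->S, B5->F, B7->T; covers B1=F, B2=S, B3=F, B5=F, B6=S, B7=T
input #3 (h=8, k=10): events B2->S, B1->F, B3->T, B4->F; covers B1=F, B2=S, B3=T, B4=F
input #4 (h=0, k=11): events B2->S, B1->F, B3->T, B4->F; covers B1=F, B2=S, B3=T, B4=F
input #5 (h=2, k=12): events B2->S, B1->F, B3->F, B6->S, B5->F, B7->T; covers B1=F, B2=S, B3=F, B5=F, B6=S, B7=T
union over the pool: B1=T, B1=F, B2=S, B2=E, B3=T, B3=F, B4=F, B5=F, B6=S, B6=E, B7=T
uncovered (3 of 14): B4=T, B5=T, B7=F
Answer: B4=T, B5=T, B7=F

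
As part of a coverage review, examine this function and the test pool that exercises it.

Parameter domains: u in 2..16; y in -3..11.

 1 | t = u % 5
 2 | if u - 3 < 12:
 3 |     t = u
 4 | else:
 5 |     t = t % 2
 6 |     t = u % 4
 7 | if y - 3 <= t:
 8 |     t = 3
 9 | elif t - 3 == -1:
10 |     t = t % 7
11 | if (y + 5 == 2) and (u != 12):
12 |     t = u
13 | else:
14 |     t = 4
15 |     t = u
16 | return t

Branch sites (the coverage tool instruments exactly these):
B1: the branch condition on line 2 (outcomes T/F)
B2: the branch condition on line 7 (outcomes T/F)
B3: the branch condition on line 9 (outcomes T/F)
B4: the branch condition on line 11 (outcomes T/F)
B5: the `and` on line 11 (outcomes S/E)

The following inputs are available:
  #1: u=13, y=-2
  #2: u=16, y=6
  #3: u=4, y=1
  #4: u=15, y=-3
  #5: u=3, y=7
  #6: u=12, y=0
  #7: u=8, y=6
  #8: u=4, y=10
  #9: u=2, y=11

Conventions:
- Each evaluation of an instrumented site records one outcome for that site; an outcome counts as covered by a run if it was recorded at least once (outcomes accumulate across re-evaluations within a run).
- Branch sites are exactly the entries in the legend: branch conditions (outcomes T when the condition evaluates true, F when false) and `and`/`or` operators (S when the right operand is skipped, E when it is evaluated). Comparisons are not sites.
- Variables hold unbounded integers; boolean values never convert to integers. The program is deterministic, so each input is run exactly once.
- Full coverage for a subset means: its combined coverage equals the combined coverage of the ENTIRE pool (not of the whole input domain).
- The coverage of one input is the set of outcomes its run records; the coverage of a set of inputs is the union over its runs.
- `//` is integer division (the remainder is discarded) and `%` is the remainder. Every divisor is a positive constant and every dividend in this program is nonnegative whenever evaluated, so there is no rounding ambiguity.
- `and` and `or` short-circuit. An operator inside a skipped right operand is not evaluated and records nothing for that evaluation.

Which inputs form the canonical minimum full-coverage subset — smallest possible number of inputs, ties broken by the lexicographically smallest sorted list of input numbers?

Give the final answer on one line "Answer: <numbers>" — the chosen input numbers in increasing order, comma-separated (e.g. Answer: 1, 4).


test 1 (u=13, y=-2) fires B1->T, B2->T, B5->S, B4->F; hits B1=T, B2=T, B4=F, B5=S
test 2 (u=16, y=6) fires B1->F, B2->F, B3->F, B5->S, B4->F; hits B1=F, B2=F, B3=F, B4=F, B5=S
test 3 (u=4, y=1) fires B1->T, B2->T, B5->S, B4->F; hits B1=T, B2=T, B4=F, B5=S
test 4 (u=15, y=-3) fires B1->F, B2->T, B5->E, B4->T; hits B1=F, B2=T, B4=T, B5=E
test 5 (u=3, y=7) fires B1->T, B2->F, B3->F, B5->S, B4->F; hits B1=T, B2=F, B3=F, B4=F, B5=S
test 6 (u=12, y=0) fires B1->T, B2->T, B5->S, B4->F; hits B1=T, B2=T, B4=F, B5=S
test 7 (u=8, y=6) fires B1->T, B2->T, B5->S, B4->F; hits B1=T, B2=T, B4=F, B5=S
test 8 (u=4, y=10) fires B1->T, B2->F, B3->F, B5->S, B4->F; hits B1=T, B2=F, B3=F, B4=F, B5=S
test 9 (u=2, y=11) fires B1->T, B2->F, B3->T, B5->S, B4->F; hits B1=T, B2=F, B3=T, B4=F, B5=S
union over all inputs: B1=T, B1=F, B2=T, B2=F, B3=T, B3=F, B4=T, B4=F, B5=S, B5=E (10 outcomes)
every size-1 subset falls short of the 10 outcomes (best: 5/10)
every size-2 subset falls short of the 10 outcomes (best: 9/10)
at size 3, {2, 4, 9} reaches all 10 outcomes; every lexicographically earlier size-3 subset fails
Answer: 2, 4, 9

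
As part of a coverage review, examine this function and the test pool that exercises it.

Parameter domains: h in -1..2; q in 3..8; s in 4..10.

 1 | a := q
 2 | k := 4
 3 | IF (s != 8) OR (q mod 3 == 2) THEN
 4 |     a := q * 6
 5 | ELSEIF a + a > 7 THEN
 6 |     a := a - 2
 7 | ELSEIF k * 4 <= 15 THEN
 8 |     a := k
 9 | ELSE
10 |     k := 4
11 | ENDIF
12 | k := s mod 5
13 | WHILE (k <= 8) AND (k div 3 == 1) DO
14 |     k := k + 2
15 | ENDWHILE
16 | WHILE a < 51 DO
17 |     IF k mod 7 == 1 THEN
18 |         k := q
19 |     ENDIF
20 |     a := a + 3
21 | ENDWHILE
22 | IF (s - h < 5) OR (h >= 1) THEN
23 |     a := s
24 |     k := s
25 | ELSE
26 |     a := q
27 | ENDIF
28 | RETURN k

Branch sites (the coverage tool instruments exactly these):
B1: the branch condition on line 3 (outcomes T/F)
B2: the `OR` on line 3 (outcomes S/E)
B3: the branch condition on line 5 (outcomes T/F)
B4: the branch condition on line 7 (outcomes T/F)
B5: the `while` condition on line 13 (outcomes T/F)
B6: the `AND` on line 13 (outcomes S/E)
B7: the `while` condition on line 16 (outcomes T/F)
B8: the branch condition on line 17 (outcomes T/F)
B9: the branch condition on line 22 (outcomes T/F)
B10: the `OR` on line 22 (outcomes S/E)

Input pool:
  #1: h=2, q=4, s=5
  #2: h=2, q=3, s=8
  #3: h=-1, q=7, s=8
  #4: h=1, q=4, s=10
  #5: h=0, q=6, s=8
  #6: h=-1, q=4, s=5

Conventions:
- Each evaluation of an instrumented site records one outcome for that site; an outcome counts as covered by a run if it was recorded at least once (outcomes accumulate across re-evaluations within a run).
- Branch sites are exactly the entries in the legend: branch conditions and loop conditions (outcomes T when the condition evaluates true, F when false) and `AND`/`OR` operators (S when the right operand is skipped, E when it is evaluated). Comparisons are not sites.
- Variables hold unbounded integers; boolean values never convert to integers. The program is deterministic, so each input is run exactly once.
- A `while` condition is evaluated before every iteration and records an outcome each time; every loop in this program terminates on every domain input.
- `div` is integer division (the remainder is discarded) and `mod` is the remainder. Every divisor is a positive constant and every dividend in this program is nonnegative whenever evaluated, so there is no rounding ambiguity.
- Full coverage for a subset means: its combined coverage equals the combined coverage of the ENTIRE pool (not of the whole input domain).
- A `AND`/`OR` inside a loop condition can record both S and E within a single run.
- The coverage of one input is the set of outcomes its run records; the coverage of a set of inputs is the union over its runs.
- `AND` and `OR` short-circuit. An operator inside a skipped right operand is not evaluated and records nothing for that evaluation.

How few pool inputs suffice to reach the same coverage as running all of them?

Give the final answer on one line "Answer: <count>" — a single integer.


input #1 (h=2, q=4, s=5): covers B1=T, B2=S, B5=F, B6=E, B7=T, B7=F, B8=F, B9=T, B10=S
input #2 (h=2, q=3, s=8): covers B1=F, B2=E, B3=F, B4=F, B5=T, B5=F, B6=E, B7=T, B7=F, B8=F, B9=T, B10=E
input #3 (h=-1, q=7, s=8): covers B1=F, B2=E, B3=T, B5=T, B5=F, B6=E, B7=T, B7=F, B8=F, B9=F, B10=E
input #4 (h=1, q=4, s=10): covers B1=T, B2=S, B5=F, B6=E, B7=T, B7=F, B8=F, B9=T, B10=E
input #5 (h=0, q=6, s=8): covers B1=F, B2=E, B3=T, B5=T, B5=F, B6=E, B7=T, B7=F, B8=F, B9=F, B10=E
input #6 (h=-1, q=4, s=5): covers B1=T, B2=S, B5=F, B6=E, B7=T, B7=F, B8=F, B9=F, B10=E
together the pool reaches 17 outcomes: B1=T, B1=F, B2=S, B2=E, B3=T, B3=F, B4=F, B5=T, B5=F, B6=E, B7=T, B7=F, B8=F, B9=T, B9=F, B10=S, B10=E
size 1 is not enough: best union over all size-1 subsets is 12/17
size 2 is not enough: best union over all size-2 subsets is 15/17
size 3: inputs {1, 2, 3} cover all 17 outcomes, and no lexicographically smaller subset of this size does
Answer: 3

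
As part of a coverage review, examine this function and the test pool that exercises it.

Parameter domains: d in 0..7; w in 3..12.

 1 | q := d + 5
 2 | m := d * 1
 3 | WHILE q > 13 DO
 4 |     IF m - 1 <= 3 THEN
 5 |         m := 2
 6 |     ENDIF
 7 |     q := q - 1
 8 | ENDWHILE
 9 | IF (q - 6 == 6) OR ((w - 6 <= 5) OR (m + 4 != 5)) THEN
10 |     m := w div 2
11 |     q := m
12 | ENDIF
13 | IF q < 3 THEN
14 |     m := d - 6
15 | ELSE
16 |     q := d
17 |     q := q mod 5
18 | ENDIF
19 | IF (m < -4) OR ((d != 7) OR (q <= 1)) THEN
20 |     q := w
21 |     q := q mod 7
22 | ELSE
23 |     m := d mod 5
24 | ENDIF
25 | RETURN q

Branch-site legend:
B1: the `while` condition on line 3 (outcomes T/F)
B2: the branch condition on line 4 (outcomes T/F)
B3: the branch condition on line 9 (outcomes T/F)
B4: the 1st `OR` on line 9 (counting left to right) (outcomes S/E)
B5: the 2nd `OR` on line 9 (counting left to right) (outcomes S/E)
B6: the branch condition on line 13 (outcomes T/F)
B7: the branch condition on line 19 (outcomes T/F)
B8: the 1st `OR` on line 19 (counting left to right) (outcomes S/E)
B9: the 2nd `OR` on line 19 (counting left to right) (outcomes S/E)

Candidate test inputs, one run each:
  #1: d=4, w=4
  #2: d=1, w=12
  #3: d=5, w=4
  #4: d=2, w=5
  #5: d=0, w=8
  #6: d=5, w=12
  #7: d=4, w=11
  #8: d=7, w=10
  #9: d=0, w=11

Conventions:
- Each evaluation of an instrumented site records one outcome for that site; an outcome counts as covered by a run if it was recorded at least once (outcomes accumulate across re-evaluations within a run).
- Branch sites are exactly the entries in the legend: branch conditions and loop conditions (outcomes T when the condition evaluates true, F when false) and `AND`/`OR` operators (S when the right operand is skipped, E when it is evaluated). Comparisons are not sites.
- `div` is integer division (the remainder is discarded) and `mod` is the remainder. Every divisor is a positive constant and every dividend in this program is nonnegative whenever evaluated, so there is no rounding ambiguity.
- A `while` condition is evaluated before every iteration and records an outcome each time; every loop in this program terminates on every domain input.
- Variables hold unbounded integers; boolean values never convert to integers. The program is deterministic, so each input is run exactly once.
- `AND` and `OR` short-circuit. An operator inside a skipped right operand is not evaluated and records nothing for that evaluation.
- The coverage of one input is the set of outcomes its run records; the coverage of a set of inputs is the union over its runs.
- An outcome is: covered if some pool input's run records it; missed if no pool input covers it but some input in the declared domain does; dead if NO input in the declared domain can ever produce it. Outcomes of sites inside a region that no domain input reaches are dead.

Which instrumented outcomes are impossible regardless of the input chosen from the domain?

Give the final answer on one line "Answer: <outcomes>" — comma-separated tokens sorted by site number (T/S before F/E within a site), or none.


running all 80 domain inputs and tallying outcomes:
  B1=T: never recorded by any domain input -> dead
  B2=T: never recorded by any domain input -> dead
  B2=F: never recorded by any domain input -> dead
  reachable outcomes have witnesses, e.g. B1=F (e.g. d=0, w=3), B3=T (e.g. d=0, w=3), B3=F (e.g. d=1, w=12), B4=S (e.g. d=7, w=3)
Answer: B1=T, B2=T, B2=F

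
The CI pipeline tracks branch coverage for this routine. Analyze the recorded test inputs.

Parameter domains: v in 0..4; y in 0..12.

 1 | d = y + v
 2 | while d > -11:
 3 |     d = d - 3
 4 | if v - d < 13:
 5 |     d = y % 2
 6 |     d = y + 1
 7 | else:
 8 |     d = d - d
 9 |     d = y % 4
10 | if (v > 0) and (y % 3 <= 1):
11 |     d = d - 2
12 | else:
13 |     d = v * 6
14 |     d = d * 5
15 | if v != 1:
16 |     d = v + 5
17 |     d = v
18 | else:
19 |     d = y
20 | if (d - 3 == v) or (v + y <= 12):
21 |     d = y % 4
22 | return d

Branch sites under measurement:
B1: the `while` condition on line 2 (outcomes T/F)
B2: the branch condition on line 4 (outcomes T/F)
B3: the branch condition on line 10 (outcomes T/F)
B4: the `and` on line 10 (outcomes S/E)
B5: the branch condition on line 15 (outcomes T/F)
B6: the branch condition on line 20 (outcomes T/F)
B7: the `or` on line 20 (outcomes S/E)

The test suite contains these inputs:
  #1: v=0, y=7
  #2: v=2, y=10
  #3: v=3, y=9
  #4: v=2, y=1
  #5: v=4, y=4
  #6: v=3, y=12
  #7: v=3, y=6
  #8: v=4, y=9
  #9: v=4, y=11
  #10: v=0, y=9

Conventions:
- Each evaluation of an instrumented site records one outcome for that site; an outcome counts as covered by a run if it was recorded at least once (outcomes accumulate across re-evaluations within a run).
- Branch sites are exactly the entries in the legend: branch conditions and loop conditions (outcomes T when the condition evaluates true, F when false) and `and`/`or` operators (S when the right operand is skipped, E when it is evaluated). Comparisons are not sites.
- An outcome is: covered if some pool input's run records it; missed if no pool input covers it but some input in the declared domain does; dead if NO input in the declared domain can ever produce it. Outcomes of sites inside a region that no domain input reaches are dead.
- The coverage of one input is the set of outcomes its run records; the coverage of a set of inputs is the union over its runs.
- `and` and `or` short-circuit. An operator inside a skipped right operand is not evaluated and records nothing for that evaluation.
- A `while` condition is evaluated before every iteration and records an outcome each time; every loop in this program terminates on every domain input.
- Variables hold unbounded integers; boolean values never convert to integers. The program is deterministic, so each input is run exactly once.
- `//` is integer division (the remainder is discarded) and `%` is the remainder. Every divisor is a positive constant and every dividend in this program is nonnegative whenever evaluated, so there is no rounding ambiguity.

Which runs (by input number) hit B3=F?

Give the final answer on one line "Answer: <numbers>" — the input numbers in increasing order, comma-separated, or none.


input #1 (v=0, y=7): records B3=F
input #2 (v=2, y=10): does not record B3=F
input #3 (v=3, y=9): does not record B3=F
input #4 (v=2, y=1): does not record B3=F
input #5 (v=4, y=4): does not record B3=F
input #6 (v=3, y=12): does not record B3=F
input #7 (v=3, y=6): does not record B3=F
input #8 (v=4, y=9): does not record B3=F
input #9 (v=4, y=11): records B3=F
input #10 (v=0, y=9): records B3=F
Answer: 1, 9, 10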